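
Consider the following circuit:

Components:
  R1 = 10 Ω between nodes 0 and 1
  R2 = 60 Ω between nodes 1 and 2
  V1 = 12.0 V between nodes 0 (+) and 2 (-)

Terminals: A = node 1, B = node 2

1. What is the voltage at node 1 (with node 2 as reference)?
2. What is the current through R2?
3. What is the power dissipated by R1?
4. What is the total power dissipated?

Nodal analysis, taking node 2 as the 0 V reference.
Source V1 fixes V_0 = 12 V.
KCL at each unknown node (sum of currents leaving = 0; resistances in Ω):
  Node 1: (V_1 - 12)/10 + (V_1 - 0)/60 = 0
Collecting terms: 0.1167 × V_1 = 1.2  =>  V_1 = 10.29 V
Part 1:
  Read off the nodal solution: V_1 = 10.29 V
Part 2:
  I_R2 = (V_1 - V_2)/R2 = (10.29 - 0)/60 = 0.1714 A
  Magnitude: I_R2 = 0.1714 A
Part 3:
  I_R1 = (V_0 - V_1)/R1 = (12 - 10.29)/10 = 0.1714 A
  P_R1 = I_R1² × R1 = (0.1714)² × 10 = 0.2939 W
Part 4:
  Power in each resistor, P = (ΔV)²/R:
    P_R1 = (12 - 10.29)²/10 = 0.2939 W
    P_R2 = (10.29 - 0)²/60 = 1.763 W
  P_total = P_R1 + P_R2 = 2.057 W

Final answers:
1. V_1 = 10.29 V
2. I_R2 = 0.1714 A
3. P_R1 = 0.2939 W
4. P_total = 2.057 W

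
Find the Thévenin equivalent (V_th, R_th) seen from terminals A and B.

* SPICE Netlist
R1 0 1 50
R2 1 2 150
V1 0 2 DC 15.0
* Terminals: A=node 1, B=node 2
Step 1 — V_th is the open-circuit voltage V_A - V_B (nothing connected across the terminals).
Nodal analysis, taking node 2 as the 0 V reference.
Source V1 fixes V_0 = 15 V.
KCL at each unknown node (sum of currents leaving = 0; resistances in Ω):
  Node 1: (V_1 - 15)/50 + (V_1 - 0)/150 = 0
Collecting terms: 0.02667 × V_1 = 0.3  =>  V_1 = 11.25 V
V_th = V_1 - V_2 = 11.25 - 0 = 11.25 V
Step 2 — R_th: zero the source — replace V1 by a short circuit (node 2 merges into node 0) — and find the resistance seen between A (node 1) and B (node 0).
Reduce the network between node 1 (A) and node 0 (B) by series/parallel combination:
  Rp1 = R1 ‖ R2 (parallel, both between nodes 0 and 1) = 1/(1/50 + 1/150) = 37.5 Ω
R_th = 37.5 Ω

Final answer: V_th = 11.25 V, R_th = 37.5 Ω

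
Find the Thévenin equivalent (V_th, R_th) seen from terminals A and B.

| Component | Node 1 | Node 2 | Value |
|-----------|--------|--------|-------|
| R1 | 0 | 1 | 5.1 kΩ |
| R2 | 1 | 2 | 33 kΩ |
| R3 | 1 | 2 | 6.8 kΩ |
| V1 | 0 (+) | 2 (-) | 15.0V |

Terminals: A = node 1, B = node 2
Step 1 — V_th is the open-circuit voltage V_A - V_B (nothing connected across the terminals).
Nodal analysis, taking node 2 as the 0 V reference.
Source V1 fixes V_0 = 15 V.
KCL at each unknown node (sum of currents leaving = 0; resistances in Ω):
  Node 1: (V_1 - 15)/5100 + (V_1 - 0)/33000 + (V_1 - 0)/6800 = 0
Collecting terms: 0.0003734 × V_1 = 0.002941  =>  V_1 = 7.876 V
V_th = V_1 - V_2 = 7.876 - 0 = 7.876 V
Step 2 — R_th: zero the source — replace V1 by a short circuit (node 2 merges into node 0) — and find the resistance seen between A (node 1) and B (node 0).
Reduce the network between node 1 (A) and node 0 (B) by series/parallel combination:
  Rp1 = R1 ‖ R2 ‖ R3 (parallel, all between nodes 0 and 1) = 1/(1/5100 + 1/33000 + 1/6800) = 2678 Ω
R_th = 2.678 kΩ

Final answer: V_th = 7.876 V, R_th = 2.678 kΩ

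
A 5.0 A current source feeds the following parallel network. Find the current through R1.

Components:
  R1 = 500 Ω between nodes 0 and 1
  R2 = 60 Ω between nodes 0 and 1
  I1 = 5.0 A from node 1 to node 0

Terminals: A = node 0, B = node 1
All resistors sit directly between nodes 0 and 1, so they are in parallel and share one voltage V; the full source current 5 A splits among them.
1/R_par = 1/500 + 1/60 = 0.01867 S  =>  R_par = 53.57 Ω
V = I × R_par = 5 × 53.57 = 267.9 V
I_R1 = V/R1 = 267.9/500 = 0.5357 A

Final answer: 0.5357 A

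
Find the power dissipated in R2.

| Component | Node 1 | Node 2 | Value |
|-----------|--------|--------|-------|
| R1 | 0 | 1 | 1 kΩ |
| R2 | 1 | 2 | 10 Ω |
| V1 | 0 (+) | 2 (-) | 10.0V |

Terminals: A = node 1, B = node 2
Nodal analysis, taking node 2 as the 0 V reference.
Source V1 fixes V_0 = 10 V.
KCL at each unknown node (sum of currents leaving = 0; resistances in Ω):
  Node 1: (V_1 - 10)/1000 + (V_1 - 0)/10 = 0
Collecting terms: 0.101 × V_1 = 0.01  =>  V_1 = 0.09901 V
I_R2 = (V_1 - V_2)/R2 = (0.09901 - 0)/10 = 0.009901 A
P_R2 = I_R2² × R2 = (0.009901)² × 10 = 0.0009803 W

Final answer: 0.0009803 W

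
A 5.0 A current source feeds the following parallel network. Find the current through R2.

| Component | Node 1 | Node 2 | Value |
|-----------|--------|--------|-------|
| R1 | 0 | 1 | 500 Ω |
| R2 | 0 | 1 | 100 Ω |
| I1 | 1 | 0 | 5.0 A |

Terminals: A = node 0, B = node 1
All resistors sit directly between nodes 0 and 1, so they are in parallel and share one voltage V; the full source current 5 A splits among them.
1/R_par = 1/500 + 1/100 = 0.012 S  =>  R_par = 83.33 Ω
V = I × R_par = 5 × 83.33 = 416.7 V
I_R2 = V/R2 = 416.7/100 = 4.167 A

Final answer: 4.167 A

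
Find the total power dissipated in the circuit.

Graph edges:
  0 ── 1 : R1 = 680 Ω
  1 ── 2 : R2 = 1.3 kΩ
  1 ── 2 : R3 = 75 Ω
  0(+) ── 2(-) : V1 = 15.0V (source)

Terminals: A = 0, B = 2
Nodal analysis, taking node 2 as the 0 V reference.
Source V1 fixes V_0 = 15 V.
KCL at each unknown node (sum of currents leaving = 0; resistances in Ω):
  Node 1: (V_1 - 15)/680 + (V_1 - 0)/1300 + (V_1 - 0)/75 = 0
Collecting terms: 0.01557 × V_1 = 0.02206  =>  V_1 = 1.416 V
Power in each resistor, P = (ΔV)²/R:
  P_R1 = (15 - 1.416)²/680 = 0.2713 W
  P_R2 = (1.416 - 0)²/1300 = 0.001543 W
  P_R3 = (1.416 - 0)²/75 = 0.02675 W
P_total = P_R1 + P_R2 + P_R3 = 0.2996 W

Final answer: 0.2996 W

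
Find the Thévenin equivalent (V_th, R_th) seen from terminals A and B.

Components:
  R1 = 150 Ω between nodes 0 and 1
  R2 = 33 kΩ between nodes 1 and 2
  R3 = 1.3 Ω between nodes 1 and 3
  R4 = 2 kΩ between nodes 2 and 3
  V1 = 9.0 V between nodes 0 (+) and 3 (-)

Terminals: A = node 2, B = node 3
Step 1 — V_th is the open-circuit voltage V_A - V_B (nothing connected across the terminals).
Nodal analysis, taking node 3 as the 0 V reference.
Source V1 fixes V_0 = 9 V.
KCL at each unknown node (sum of currents leaving = 0; resistances in Ω):
  Node 1: (V_1 - 9)/150 + (V_1 - V_2)/33000 + (V_1 - 0)/1.3 = 0
  Node 2: (V_2 - V_1)/33000 + (V_2 - 0)/2000 = 0
Collecting terms (coefficients in siemens):
  0.7759·V_1 - 0.0000303·V_2 = 0.06
  0.0005303·V_2 - 0.0000303·V_1 = 0
Determinant D = (0.7759)(0.0005303) - (-0.0000303)(-0.0000303) = 0.0004115
V_1 = [(0.06)(0.0005303) - (-0.0000303)(0)]/D = 0.07733 V
V_2 = [(0.7759)(0) - (0.06)(-0.0000303)]/D = 0.004419 V
V_th = V_2 - V_3 = 0.004419 - 0 = 0.004419 V
Step 2 — R_th: zero the source — replace V1 by a short circuit (node 3 merges into node 0) — and find the resistance seen between A (node 2) and B (node 0).
Reduce the network between node 2 (A) and node 0 (B) by series/parallel combination:
  Rp1 = R1 ‖ R3 (parallel, both between nodes 0 and 1) = 1/(1/150 + 1/1.3) = 1.289 Ω
  Rs1 = R2 + Rp1 (series, joined only at node 1) = 33000 + 1.289 = 33000 Ω
  Rp2 = R4 ‖ Rs1 (parallel, both between nodes 0 and 2) = 1/(1/2000 + 1/33000) = 1886 Ω
R_th = 1.886 kΩ

Final answer: V_th = 0.004419 V, R_th = 1.886 kΩ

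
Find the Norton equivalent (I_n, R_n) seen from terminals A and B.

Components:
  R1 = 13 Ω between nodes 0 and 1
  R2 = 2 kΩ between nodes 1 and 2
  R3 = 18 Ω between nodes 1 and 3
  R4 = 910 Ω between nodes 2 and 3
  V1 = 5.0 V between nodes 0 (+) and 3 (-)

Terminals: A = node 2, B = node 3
Find the Thévenin equivalent first; then I_n = V_th/R_th and R_n = R_th.
Step 1 — V_th is the open-circuit voltage V_A - V_B (nothing connected across the terminals).
Nodal analysis, taking node 3 as the 0 V reference.
Source V1 fixes V_0 = 5 V.
KCL at each unknown node (sum of currents leaving = 0; resistances in Ω):
  Node 1: (V_1 - 5)/13 + (V_1 - V_2)/2000 + (V_1 - 0)/18 = 0
  Node 2: (V_2 - V_1)/2000 + (V_2 - 0)/910 = 0
Collecting terms (coefficients in siemens):
  0.133·V_1 - 0.0005·V_2 = 0.3846
  0.001599·V_2 - 0.0005·V_1 = 0
Determinant D = (0.133)(0.001599) - (-0.0005)(-0.0005) = 0.0002124
V_1 = [(0.3846)(0.001599) - (-0.0005)(0)]/D = 2.896 V
V_2 = [(0.133)(0) - (0.3846)(-0.0005)]/D = 0.9055 V
V_th = V_2 - V_3 = 0.9055 - 0 = 0.9055 V
Step 2 — R_th: zero the source — replace V1 by a short circuit (node 3 merges into node 0) — and find the resistance seen between A (node 2) and B (node 0).
Reduce the network between node 2 (A) and node 0 (B) by series/parallel combination:
  Rp1 = R1 ‖ R3 (parallel, both between nodes 0 and 1) = 1/(1/13 + 1/18) = 7.548 Ω
  Rs1 = R2 + Rp1 (series, joined only at node 1) = 2000 + 7.548 = 2008 Ω
  Rp2 = R4 ‖ Rs1 (parallel, both between nodes 0 and 2) = 1/(1/910 + 1/2008) = 626.2 Ω
R_th = 626.2 Ω
I_n = V_th/R_th = 0.9055/626.2 = 0.001446 A, and R_n = R_th = 626.2 Ω

Final answer: I_n = 0.001446 A, R_n = 626.2 Ω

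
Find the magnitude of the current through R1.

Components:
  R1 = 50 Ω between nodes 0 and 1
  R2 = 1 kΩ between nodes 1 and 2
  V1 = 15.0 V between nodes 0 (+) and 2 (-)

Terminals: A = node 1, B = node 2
Nodal analysis, taking node 2 as the 0 V reference.
Source V1 fixes V_0 = 15 V.
KCL at each unknown node (sum of currents leaving = 0; resistances in Ω):
  Node 1: (V_1 - 15)/50 + (V_1 - 0)/1000 = 0
Collecting terms: 0.021 × V_1 = 0.3  =>  V_1 = 14.29 V
I_R1 = (V_0 - V_1)/R1 = (15 - 14.29)/50 = 0.01429 A
|I_R1| = 0.01429 A

Final answer: |I_R1| = 0.01429 A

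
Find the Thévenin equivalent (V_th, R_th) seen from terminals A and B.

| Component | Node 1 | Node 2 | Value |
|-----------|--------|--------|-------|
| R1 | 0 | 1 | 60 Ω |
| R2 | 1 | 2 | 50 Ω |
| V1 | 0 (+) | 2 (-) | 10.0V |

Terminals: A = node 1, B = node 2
Step 1 — V_th is the open-circuit voltage V_A - V_B (nothing connected across the terminals).
Nodal analysis, taking node 2 as the 0 V reference.
Source V1 fixes V_0 = 10 V.
KCL at each unknown node (sum of currents leaving = 0; resistances in Ω):
  Node 1: (V_1 - 10)/60 + (V_1 - 0)/50 = 0
Collecting terms: 0.03667 × V_1 = 0.1667  =>  V_1 = 4.545 V
V_th = V_1 - V_2 = 4.545 - 0 = 4.545 V
Step 2 — R_th: zero the source — replace V1 by a short circuit (node 2 merges into node 0) — and find the resistance seen between A (node 1) and B (node 0).
Reduce the network between node 1 (A) and node 0 (B) by series/parallel combination:
  Rp1 = R1 ‖ R2 (parallel, both between nodes 0 and 1) = 1/(1/60 + 1/50) = 27.27 Ω
R_th = 27.27 Ω

Final answer: V_th = 4.545 V, R_th = 27.27 Ω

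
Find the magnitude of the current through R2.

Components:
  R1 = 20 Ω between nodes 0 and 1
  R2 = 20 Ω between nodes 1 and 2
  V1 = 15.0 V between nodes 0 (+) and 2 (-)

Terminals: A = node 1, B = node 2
Nodal analysis, taking node 2 as the 0 V reference.
Source V1 fixes V_0 = 15 V.
KCL at each unknown node (sum of currents leaving = 0; resistances in Ω):
  Node 1: (V_1 - 15)/20 + (V_1 - 0)/20 = 0
Collecting terms: 0.1 × V_1 = 0.75  =>  V_1 = 7.5 V
I_R2 = (V_1 - V_2)/R2 = (7.5 - 0)/20 = 0.375 A
|I_R2| = 0.375 A

Final answer: |I_R2| = 0.375 A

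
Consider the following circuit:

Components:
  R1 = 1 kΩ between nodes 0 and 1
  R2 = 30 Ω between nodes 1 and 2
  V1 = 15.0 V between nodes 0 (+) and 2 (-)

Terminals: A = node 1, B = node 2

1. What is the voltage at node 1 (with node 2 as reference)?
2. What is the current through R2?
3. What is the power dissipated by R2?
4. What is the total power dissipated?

Nodal analysis, taking node 2 as the 0 V reference.
Source V1 fixes V_0 = 15 V.
KCL at each unknown node (sum of currents leaving = 0; resistances in Ω):
  Node 1: (V_1 - 15)/1000 + (V_1 - 0)/30 = 0
Collecting terms: 0.03433 × V_1 = 0.015  =>  V_1 = 0.4369 V
Part 1:
  Read off the nodal solution: V_1 = 0.4369 V
Part 2:
  I_R2 = (V_1 - V_2)/R2 = (0.4369 - 0)/30 = 0.01456 A
  Magnitude: I_R2 = 0.01456 A
Part 3:
  I_R2 = (V_1 - V_2)/R2 = (0.4369 - 0)/30 = 0.01456 A
  P_R2 = I_R2² × R2 = (0.01456)² × 30 = 0.006363 W
Part 4:
  Power in each resistor, P = (ΔV)²/R:
    P_R1 = (15 - 0.4369)²/1000 = 0.2121 W
    P_R2 = (0.4369 - 0)²/30 = 0.006363 W
  P_total = P_R1 + P_R2 = 0.2184 W

Final answers:
1. V_1 = 0.4369 V
2. I_R2 = 0.01456 A
3. P_R2 = 0.006363 W
4. P_total = 0.2184 W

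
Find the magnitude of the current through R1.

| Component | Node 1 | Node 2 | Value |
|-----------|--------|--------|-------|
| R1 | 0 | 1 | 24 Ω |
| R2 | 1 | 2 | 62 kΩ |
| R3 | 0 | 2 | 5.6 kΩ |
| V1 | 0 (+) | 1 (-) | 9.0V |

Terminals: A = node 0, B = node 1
Nodal analysis, taking node 1 as the 0 V reference.
Source V1 fixes V_0 = 9 V.
KCL at each unknown node (sum of currents leaving = 0; resistances in Ω):
  Node 2: (V_2 - 0)/62000 + (V_2 - 9)/5600 = 0
Collecting terms: 0.0001947 × V_2 = 0.001607  =>  V_2 = 8.254 V
I_R1 = (V_0 - V_1)/R1 = (9 - 0)/24 = 0.375 A
|I_R1| = 0.375 A

Final answer: |I_R1| = 0.375 A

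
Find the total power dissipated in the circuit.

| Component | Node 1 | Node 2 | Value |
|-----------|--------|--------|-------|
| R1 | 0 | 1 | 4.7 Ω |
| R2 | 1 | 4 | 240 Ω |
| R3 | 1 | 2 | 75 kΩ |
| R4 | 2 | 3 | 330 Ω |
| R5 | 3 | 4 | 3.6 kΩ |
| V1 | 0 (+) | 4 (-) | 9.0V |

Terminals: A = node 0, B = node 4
Nodal analysis, taking node 4 as the 0 V reference.
Source V1 fixes V_0 = 9 V.
KCL at each unknown node (sum of currents leaving = 0; resistances in Ω):
  Node 1: (V_1 - 9)/4.7 + (V_1 - 0)/240 + (V_1 - V_2)/75000 = 0
  Node 2: (V_2 - V_1)/75000 + (V_2 - V_3)/330 = 0
  Node 3: (V_3 - V_2)/330 + (V_3 - 0)/3600 = 0
Collecting terms (coefficients in siemens):
  0.2169·V_1 - 0.00001333·V_2 = 1.915
  0.003044·V_2 - 0.00001333·V_1 - 0.00303·V_3 = 0
  0.003308·V_3 - 0.00303·V_2 = 0
Solving these 3 simultaneous equations (Gaussian elimination) gives:
  V_1 = 8.827 V, V_2 = 0.4395 V, V_3 = 0.4026 V
Power in each resistor, P = (ΔV)²/R:
  P_R1 = (9 - 8.827)²/4.7 = 0.006396 W
  P_R2 = (8.827 - 0)²/240 = 0.3246 W
  P_R3 = (8.827 - 0.4395)²/75000 = 0.0009379 W
  P_R4 = (0.4395 - 0.4026)²/330 = 0.000004127 W
  P_R5 = (0.4026 - 0)²/3600 = 0.00004502 W
P_total = P_R1 + P_R2 + P_R3 + P_R4 + P_R5 = 0.332 W

Final answer: 0.332 W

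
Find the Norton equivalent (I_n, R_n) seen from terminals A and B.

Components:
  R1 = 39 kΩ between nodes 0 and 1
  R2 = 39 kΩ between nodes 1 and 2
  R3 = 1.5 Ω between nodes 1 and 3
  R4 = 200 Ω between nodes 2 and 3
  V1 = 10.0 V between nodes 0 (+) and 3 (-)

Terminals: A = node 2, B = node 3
Find the Thévenin equivalent first; then I_n = V_th/R_th and R_n = R_th.
Step 1 — V_th is the open-circuit voltage V_A - V_B (nothing connected across the terminals).
Nodal analysis, taking node 3 as the 0 V reference.
Source V1 fixes V_0 = 10 V.
KCL at each unknown node (sum of currents leaving = 0; resistances in Ω):
  Node 1: (V_1 - 10)/39000 + (V_1 - V_2)/39000 + (V_1 - 0)/1.5 = 0
  Node 2: (V_2 - V_1)/39000 + (V_2 - 0)/200 = 0
Collecting terms (coefficients in siemens):
  0.6667·V_1 - 0.00002564·V_2 = 0.0002564
  0.005026·V_2 - 0.00002564·V_1 = 0
Determinant D = (0.6667)(0.005026) - (-0.00002564)(-0.00002564) = 0.003351
V_1 = [(0.0002564)(0.005026) - (-0.00002564)(0)]/D = 0.0003846 V
V_2 = [(0.6667)(0) - (0.0002564)(-0.00002564)]/D = 0.000001962 V
V_th = V_2 - V_3 = 0.000001962 - 0 = 0.000001962 V
Step 2 — R_th: zero the source — replace V1 by a short circuit (node 3 merges into node 0) — and find the resistance seen between A (node 2) and B (node 0).
Reduce the network between node 2 (A) and node 0 (B) by series/parallel combination:
  Rp1 = R1 ‖ R3 (parallel, both between nodes 0 and 1) = 1/(1/39000 + 1/1.5) = 1.5 Ω
  Rs1 = R2 + Rp1 (series, joined only at node 1) = 39000 + 1.5 = 39000 Ω
  Rp2 = R4 ‖ Rs1 (parallel, both between nodes 0 and 2) = 1/(1/200 + 1/39000) = 199 Ω
R_th = 199 Ω
I_n = V_th/R_th = 0.000001962/199 = 0.000000009861 A, and R_n = R_th = 199 Ω

Final answer: I_n = 9.861e-09 A, R_n = 199 Ω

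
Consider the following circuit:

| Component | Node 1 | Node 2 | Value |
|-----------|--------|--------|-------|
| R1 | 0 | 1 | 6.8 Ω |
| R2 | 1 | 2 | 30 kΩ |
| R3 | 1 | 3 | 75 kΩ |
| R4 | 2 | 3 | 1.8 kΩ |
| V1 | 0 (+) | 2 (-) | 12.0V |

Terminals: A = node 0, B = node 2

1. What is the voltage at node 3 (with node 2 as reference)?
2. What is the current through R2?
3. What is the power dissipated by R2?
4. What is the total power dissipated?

Nodal analysis, taking node 2 as the 0 V reference.
Source V1 fixes V_0 = 12 V.
KCL at each unknown node (sum of currents leaving = 0; resistances in Ω):
  Node 1: (V_1 - 12)/6.8 + (V_1 - 0)/30000 + (V_1 - V_3)/75000 = 0
  Node 3: (V_3 - V_1)/75000 + (V_3 - 0)/1800 = 0
Collecting terms (coefficients in siemens):
  0.1471·V_1 - 0.00001333·V_3 = 1.765
  0.0005689·V_3 - 0.00001333·V_1 = 0
Determinant D = (0.1471)(0.0005689) - (-0.00001333)(-0.00001333) = 0.00008369
V_1 = [(1.765)(0.0005689) - (-0.00001333)(0)]/D = 12 V
V_3 = [(0.1471)(0) - (1.765)(-0.00001333)]/D = 0.2812 V
Part 1:
  Read off the nodal solution: V_3 = 0.2812 V
Part 2:
  I_R2 = (V_1 - V_2)/R2 = (12 - 0)/30000 = 0.0003999 A
  Magnitude: I_R2 = 0.0003999 A
Part 3:
  I_R2 = (V_1 - V_2)/R2 = (12 - 0)/30000 = 0.0003999 A
  P_R2 = I_R2² × R2 = (0.0003999)² × 30000 = 0.004797 W
Part 4:
  Power in each resistor, P = (ΔV)²/R:
    P_R1 = (12 - 12)²/6.8 = 0.000002103 W
    P_R2 = (12 - 0)²/30000 = 0.004797 W
    P_R3 = (12 - 0.2812)²/75000 = 0.00183 W
    P_R4 = (0 - 0.2812)²/1800 = 0.00004392 W
  P_total = P_R1 + P_R2 + P_R3 + P_R4 = 0.006673 W

Final answers:
1. V_3 = 0.2812 V
2. I_R2 = 0.0003999 A
3. P_R2 = 0.004797 W
4. P_total = 0.006673 W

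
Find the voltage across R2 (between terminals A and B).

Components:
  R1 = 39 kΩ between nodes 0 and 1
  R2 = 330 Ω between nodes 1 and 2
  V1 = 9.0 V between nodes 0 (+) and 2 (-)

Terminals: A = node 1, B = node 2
R1 and R2 are in series across V1 (node 0 → node 1 → node 2), and the output A–B is taken across R2, so this is a voltage divider.
Series current: I = V1/(R1 + R2) = 9/(39000 + 330) = 9/39330 = 0.0002288 A
V_R2 = I × R2 = V1 × R2/(R1 + R2) = 9 × 330/39330 = 0.07551 V

Final answer: 0.07551 V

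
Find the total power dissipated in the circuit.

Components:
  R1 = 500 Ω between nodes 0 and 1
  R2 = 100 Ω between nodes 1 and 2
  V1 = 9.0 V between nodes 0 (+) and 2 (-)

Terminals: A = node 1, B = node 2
Nodal analysis, taking node 2 as the 0 V reference.
Source V1 fixes V_0 = 9 V.
KCL at each unknown node (sum of currents leaving = 0; resistances in Ω):
  Node 1: (V_1 - 9)/500 + (V_1 - 0)/100 = 0
Collecting terms: 0.012 × V_1 = 0.018  =>  V_1 = 1.5 V
Power in each resistor, P = (ΔV)²/R:
  P_R1 = (9 - 1.5)²/500 = 0.1125 W
  P_R2 = (1.5 - 0)²/100 = 0.0225 W
P_total = P_R1 + P_R2 = 0.135 W

Final answer: 0.135 W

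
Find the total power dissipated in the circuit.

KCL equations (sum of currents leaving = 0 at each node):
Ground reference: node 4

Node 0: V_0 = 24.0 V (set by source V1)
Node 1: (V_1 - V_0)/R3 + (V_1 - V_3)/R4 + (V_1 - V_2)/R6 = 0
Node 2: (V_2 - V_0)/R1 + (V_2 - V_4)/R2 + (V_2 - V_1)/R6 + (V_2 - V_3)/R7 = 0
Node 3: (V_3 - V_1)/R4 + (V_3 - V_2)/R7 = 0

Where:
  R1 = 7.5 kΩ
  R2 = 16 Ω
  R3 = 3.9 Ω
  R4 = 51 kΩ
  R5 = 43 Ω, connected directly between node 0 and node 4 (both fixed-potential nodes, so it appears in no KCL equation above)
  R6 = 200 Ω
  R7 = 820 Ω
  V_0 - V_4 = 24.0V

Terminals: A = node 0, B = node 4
Nodal analysis, taking node 4 as the 0 V reference.
Source V1 fixes V_0 = 24 V.
KCL at each unknown node (sum of currents leaving = 0; resistances in Ω):
  Node 1: (V_1 - 24)/3.9 + (V_1 - V_3)/51000 + (V_1 - V_2)/200 = 0
  Node 2: (V_2 - 24)/7500 + (V_2 - 0)/16 + (V_2 - V_1)/200 + (V_2 - V_3)/820 = 0
  Node 3: (V_3 - V_1)/51000 + (V_3 - V_2)/820 = 0
Collecting terms (coefficients in siemens):
  0.2614·V_1 - 0.005·V_2 - 0.00001961·V_3 = 6.154
  0.06885·V_2 - 0.005·V_1 - 0.00122·V_3 = 0.0032
  0.001239·V_3 - 0.00001961·V_1 - 0.00122·V_2 = 0
Solving these 3 simultaneous equations (Gaussian elimination) gives:
  V_1 = 23.57 V, V_2 = 1.796 V, V_3 = 2.141 V
Power in each resistor, P = (ΔV)²/R:
  P_R1 = (24 - 1.796)²/7500 = 0.06573 W
  P_R2 = (1.796 - 0)²/16 = 0.2017 W
  P_R3 = (24 - 23.57)²/3.9 = 0.0466 W
  P_R4 = (23.57 - 2.141)²/51000 = 0.009007 W
  P_R5 = (24 - 0)²/43 = 13.4 W
  P_R6 = (23.57 - 1.796)²/200 = 2.371 W
  P_R7 = (1.796 - 2.141)²/820 = 0.0001448 W
P_total = P_R1 + P_R2 + P_R3 + P_R4 + P_R5 + P_R6 + P_R7 = 16.09 W

Final answer: 16.09 W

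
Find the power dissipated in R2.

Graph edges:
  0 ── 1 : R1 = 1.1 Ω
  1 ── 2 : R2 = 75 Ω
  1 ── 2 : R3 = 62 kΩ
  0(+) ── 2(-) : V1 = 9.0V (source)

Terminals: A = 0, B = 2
Nodal analysis, taking node 2 as the 0 V reference.
Source V1 fixes V_0 = 9 V.
KCL at each unknown node (sum of currents leaving = 0; resistances in Ω):
  Node 1: (V_1 - 9)/1.1 + (V_1 - 0)/75 + (V_1 - 0)/62000 = 0
Collecting terms: 0.9224 × V_1 = 8.182  =>  V_1 = 8.87 V
I_R2 = (V_1 - V_2)/R2 = (8.87 - 0)/75 = 0.1183 A
P_R2 = I_R2² × R2 = (0.1183)² × 75 = 1.049 W

Final answer: 1.049 W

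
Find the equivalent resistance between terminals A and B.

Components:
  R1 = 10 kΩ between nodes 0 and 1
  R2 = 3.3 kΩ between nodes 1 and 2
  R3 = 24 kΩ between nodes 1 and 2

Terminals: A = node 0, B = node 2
Reduce the network between node 0 (A) and node 2 (B) by series/parallel combination:
  Rp1 = R2 ‖ R3 (parallel, both between nodes 1 and 2) = 1/(1/3300 + 1/24000) = 2901 Ω
  Rs1 = R1 + Rp1 (series, joined only at node 1) = 10000 + 2901 = 12900 Ω
R_eq = 12.9 kΩ

Final answer: 12.9 kΩ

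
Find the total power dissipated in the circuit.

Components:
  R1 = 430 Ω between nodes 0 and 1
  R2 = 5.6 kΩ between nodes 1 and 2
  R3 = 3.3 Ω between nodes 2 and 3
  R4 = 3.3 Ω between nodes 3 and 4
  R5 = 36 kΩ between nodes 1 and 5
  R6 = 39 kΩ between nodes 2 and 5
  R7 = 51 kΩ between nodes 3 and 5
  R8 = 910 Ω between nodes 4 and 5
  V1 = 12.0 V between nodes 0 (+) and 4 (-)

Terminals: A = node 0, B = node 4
Nodal analysis, taking node 4 as the 0 V reference.
Source V1 fixes V_0 = 12 V.
KCL at each unknown node (sum of currents leaving = 0; resistances in Ω):
  Node 1: (V_1 - 12)/430 + (V_1 - V_2)/5600 + (V_1 - V_5)/36000 = 0
  Node 2: (V_2 - V_1)/5600 + (V_2 - V_3)/3.3 + (V_2 - V_5)/39000 = 0
  Node 3: (V_3 - V_2)/3.3 + (V_3 - 0)/3.3 + (V_3 - V_5)/51000 = 0
  Node 5: (V_5 - V_1)/36000 + (V_5 - V_2)/39000 + (V_5 - V_3)/51000 + (V_5 - 0)/910 = 0
Collecting terms (coefficients in siemens):
  0.002532·V_1 - 0.0001786·V_2 - 0.00002778·V_5 = 0.02791
  0.3032·V_2 - 0.0001786·V_1 - 0.303·V_3 - 0.00002564·V_5 = 0
  0.6061·V_3 - 0.303·V_2 - 0.00001961·V_5 = 0
  0.001172·V_5 - 0.00002778·V_1 - 0.00002564·V_2 - 0.00001961·V_3 = 0
Solving these 4 simultaneous equations (Gaussian elimination) gives:
  V_1 = 11.03 V, V_2 = 0.01304 V, V_3 = 0.006527 V, V_5 = 0.2617 V
Power in each resistor, P = (ΔV)²/R:
  P_R1 = (12 - 11.03)²/430 = 0.002207 W
  P_R2 = (11.03 - 0.01304)²/5600 = 0.02166 W
  P_R3 = (0.01304 - 0.006527)²/3.3 = 0.00001285 W
  P_R4 = (0.006527 - 0)²/3.3 = 0.00001291 W
  P_R5 = (11.03 - 0.2617)²/36000 = 0.003218 W
  P_R6 = (0.01304 - 0.2617)²/39000 = 0.000001586 W
  P_R7 = (0.006527 - 0.2617)²/51000 = 0.000001277 W
  P_R8 = (0 - 0.2617)²/910 = 0.00007528 W
P_total = P_R1 + P_R2 + P_R3 + P_R4 + P_R5 + P_R6 + P_R7 + P_R8 = 0.02719 W

Final answer: 0.02719 W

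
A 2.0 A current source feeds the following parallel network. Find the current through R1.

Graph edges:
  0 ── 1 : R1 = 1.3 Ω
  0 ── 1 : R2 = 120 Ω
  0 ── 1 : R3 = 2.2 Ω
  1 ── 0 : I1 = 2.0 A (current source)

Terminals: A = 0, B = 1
All resistors sit directly between nodes 0 and 1, so they are in parallel and share one voltage V; the full source current 2 A splits among them.
1/R_par = 1/1.3 + 1/120 + 1/2.2 = 1.232 S  =>  R_par = 0.8116 Ω
V = I × R_par = 2 × 0.8116 = 1.623 V
I_R1 = V/R1 = 1.623/1.3 = 1.249 A

Final answer: 1.249 A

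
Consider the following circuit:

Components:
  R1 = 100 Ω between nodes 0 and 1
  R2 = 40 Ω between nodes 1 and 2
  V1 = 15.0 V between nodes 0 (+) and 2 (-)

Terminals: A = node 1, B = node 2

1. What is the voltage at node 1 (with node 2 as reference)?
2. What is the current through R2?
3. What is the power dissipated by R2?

Nodal analysis, taking node 2 as the 0 V reference.
Source V1 fixes V_0 = 15 V.
KCL at each unknown node (sum of currents leaving = 0; resistances in Ω):
  Node 1: (V_1 - 15)/100 + (V_1 - 0)/40 = 0
Collecting terms: 0.035 × V_1 = 0.15  =>  V_1 = 4.286 V
Part 1:
  Read off the nodal solution: V_1 = 4.286 V
Part 2:
  I_R2 = (V_1 - V_2)/R2 = (4.286 - 0)/40 = 0.1071 A
  Magnitude: I_R2 = 0.1071 A
Part 3:
  I_R2 = (V_1 - V_2)/R2 = (4.286 - 0)/40 = 0.1071 A
  P_R2 = I_R2² × R2 = (0.1071)² × 40 = 0.4592 W

Final answers:
1. V_1 = 4.286 V
2. I_R2 = 0.1071 A
3. P_R2 = 0.4592 W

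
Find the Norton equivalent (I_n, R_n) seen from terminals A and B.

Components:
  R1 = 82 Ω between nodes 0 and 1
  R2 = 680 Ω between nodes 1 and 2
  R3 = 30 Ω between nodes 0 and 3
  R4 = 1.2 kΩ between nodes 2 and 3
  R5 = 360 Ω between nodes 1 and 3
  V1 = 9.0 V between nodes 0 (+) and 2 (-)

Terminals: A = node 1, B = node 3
Find the Thévenin equivalent first; then I_n = V_th/R_th and R_n = R_th.
Step 1 — V_th is the open-circuit voltage V_A - V_B (nothing connected across the terminals).
Nodal analysis, taking node 2 as the 0 V reference.
Source V1 fixes V_0 = 9 V.
KCL at each unknown node (sum of currents leaving = 0; resistances in Ω):
  Node 1: (V_1 - 9)/82 + (V_1 - 0)/680 + (V_1 - V_3)/360 = 0
  Node 3: (V_3 - 9)/30 + (V_3 - 0)/1200 + (V_3 - V_1)/360 = 0
Collecting terms (coefficients in siemens):
  0.01644·V_1 - 0.002778·V_3 = 0.1098
  0.03694·V_3 - 0.002778·V_1 = 0.3
Determinant D = (0.01644)(0.03694) - (-0.002778)(-0.002778) = 0.0005998
V_1 = [(0.1098)(0.03694) - (-0.002778)(0.3)]/D = 8.15 V
V_3 = [(0.01644)(0.3) - (0.1098)(-0.002778)]/D = 8.733 V
V_th = V_1 - V_3 = 8.15 - 8.733 = -0.5831 V
Step 2 — R_th: zero the source — replace V1 by a short circuit (node 2 merges into node 0) — and find the resistance seen between A (node 1) and B (node 3).
Reduce the network between node 1 (A) and node 3 (B) by series/parallel combination:
  Rp1 = R1 ‖ R2 (parallel, both between nodes 0 and 1) = 1/(1/82 + 1/680) = 73.18 Ω
  Rp2 = R3 ‖ R4 (parallel, both between nodes 0 and 3) = 1/(1/30 + 1/1200) = 29.27 Ω
  Rs1 = Rp1 + Rp2 (series, joined only at node 0) = 73.18 + 29.27 = 102.4 Ω
  Rp3 = R5 ‖ Rs1 (parallel, both between nodes 1 and 3) = 1/(1/360 + 1/102.4) = 79.75 Ω
R_th = 79.75 Ω
I_n = V_th/R_th = -0.5831/79.75 = -0.007311 A, and R_n = R_th = 79.75 Ω

Final answer: I_n = -0.007311 A, R_n = 79.75 Ω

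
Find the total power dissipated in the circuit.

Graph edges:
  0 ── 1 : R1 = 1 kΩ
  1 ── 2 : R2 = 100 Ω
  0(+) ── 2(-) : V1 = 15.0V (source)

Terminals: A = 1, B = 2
Nodal analysis, taking node 2 as the 0 V reference.
Source V1 fixes V_0 = 15 V.
KCL at each unknown node (sum of currents leaving = 0; resistances in Ω):
  Node 1: (V_1 - 15)/1000 + (V_1 - 0)/100 = 0
Collecting terms: 0.011 × V_1 = 0.015  =>  V_1 = 1.364 V
Power in each resistor, P = (ΔV)²/R:
  P_R1 = (15 - 1.364)²/1000 = 0.186 W
  P_R2 = (1.364 - 0)²/100 = 0.0186 W
P_total = P_R1 + P_R2 = 0.2045 W

Final answer: 0.2045 W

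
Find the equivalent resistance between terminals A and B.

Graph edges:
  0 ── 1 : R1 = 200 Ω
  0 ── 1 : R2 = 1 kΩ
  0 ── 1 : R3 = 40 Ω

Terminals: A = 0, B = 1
Reduce the network between node 0 (A) and node 1 (B) by series/parallel combination:
  Rp1 = R1 ‖ R2 ‖ R3 (parallel, all between nodes 0 and 1) = 1/(1/200 + 1/1000 + 1/40) = 32.26 Ω
R_eq = 32.26 Ω

Final answer: 32.26 Ω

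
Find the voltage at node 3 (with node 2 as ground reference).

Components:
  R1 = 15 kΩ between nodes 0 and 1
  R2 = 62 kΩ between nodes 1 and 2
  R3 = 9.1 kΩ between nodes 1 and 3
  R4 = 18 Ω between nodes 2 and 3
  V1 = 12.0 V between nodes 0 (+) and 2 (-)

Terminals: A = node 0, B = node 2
Nodal analysis, taking node 2 as the 0 V reference.
Source V1 fixes V_0 = 12 V.
KCL at each unknown node (sum of currents leaving = 0; resistances in Ω):
  Node 1: (V_1 - 12)/15000 + (V_1 - 0)/62000 + (V_1 - V_3)/9100 = 0
  Node 3: (V_3 - V_1)/9100 + (V_3 - 0)/18 = 0
Collecting terms (coefficients in siemens):
  0.0001927·V_1 - 0.0001099·V_3 = 0.0008
  0.05567·V_3 - 0.0001099·V_1 = 0
Determinant D = (0.0001927)(0.05567) - (-0.0001099)(-0.0001099) = 0.00001071
V_1 = [(0.0008)(0.05567) - (-0.0001099)(0)]/D = 4.157 V
V_3 = [(0.0001927)(0) - (0.0008)(-0.0001099)]/D = 0.008205 V
The requested potential is V_3 = 0.008205 V.

Final answer: V_3 = 0.008205 V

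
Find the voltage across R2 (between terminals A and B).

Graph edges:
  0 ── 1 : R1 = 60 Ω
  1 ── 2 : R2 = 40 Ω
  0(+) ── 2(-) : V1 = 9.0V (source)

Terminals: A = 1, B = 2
R1 and R2 are in series across V1 (node 0 → node 1 → node 2), and the output A–B is taken across R2, so this is a voltage divider.
Series current: I = V1/(R1 + R2) = 9/(60 + 40) = 9/100 = 0.09 A
V_R2 = I × R2 = V1 × R2/(R1 + R2) = 9 × 40/100 = 3.6 V

Final answer: 3.6 V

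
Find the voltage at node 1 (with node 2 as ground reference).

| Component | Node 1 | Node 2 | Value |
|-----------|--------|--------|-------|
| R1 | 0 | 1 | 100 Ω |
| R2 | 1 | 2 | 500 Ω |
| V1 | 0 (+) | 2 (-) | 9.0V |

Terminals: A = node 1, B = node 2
Nodal analysis, taking node 2 as the 0 V reference.
Source V1 fixes V_0 = 9 V.
KCL at each unknown node (sum of currents leaving = 0; resistances in Ω):
  Node 1: (V_1 - 9)/100 + (V_1 - 0)/500 = 0
Collecting terms: 0.012 × V_1 = 0.09  =>  V_1 = 7.5 V
The requested potential is V_1 = 7.5 V.

Final answer: V_1 = 7.5 V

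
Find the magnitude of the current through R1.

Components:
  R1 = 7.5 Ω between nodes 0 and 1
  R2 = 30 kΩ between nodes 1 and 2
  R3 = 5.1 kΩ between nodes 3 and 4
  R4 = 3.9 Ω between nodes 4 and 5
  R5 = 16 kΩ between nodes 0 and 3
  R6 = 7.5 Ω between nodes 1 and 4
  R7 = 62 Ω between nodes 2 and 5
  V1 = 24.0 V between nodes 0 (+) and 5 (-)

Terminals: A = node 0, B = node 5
Nodal analysis, taking node 5 as the 0 V reference.
Source V1 fixes V_0 = 24 V.
KCL at each unknown node (sum of currents leaving = 0; resistances in Ω):
  Node 1: (V_1 - 24)/7.5 + (V_1 - V_2)/30000 + (V_1 - V_4)/7.5 = 0
  Node 2: (V_2 - V_1)/30000 + (V_2 - 0)/62 = 0
  Node 3: (V_3 - V_4)/5100 + (V_3 - 24)/16000 = 0
  Node 4: (V_4 - V_3)/5100 + (V_4 - 0)/3.9 + (V_4 - V_1)/7.5 = 0
Collecting terms (coefficients in siemens):
  0.2667·V_1 - 0.00003333·V_2 - 0.1333·V_4 = 3.2
  0.01616·V_2 - 0.00003333·V_1 = 0
  0.0002586·V_3 - 0.0001961·V_4 = 0.0015
  0.3899·V_4 - 0.1333·V_1 - 0.0001961·V_3 = 0
Solving these 4 simultaneous equations (Gaussian elimination) gives:
  V_1 = 14.48 V, V_2 = 0.02985 V, V_3 = 9.558 V, V_4 = 4.954 V
I_R1 = (V_0 - V_1)/R1 = (24 - 14.48)/7.5 = 1.27 A
|I_R1| = 1.27 A

Final answer: |I_R1| = 1.27 A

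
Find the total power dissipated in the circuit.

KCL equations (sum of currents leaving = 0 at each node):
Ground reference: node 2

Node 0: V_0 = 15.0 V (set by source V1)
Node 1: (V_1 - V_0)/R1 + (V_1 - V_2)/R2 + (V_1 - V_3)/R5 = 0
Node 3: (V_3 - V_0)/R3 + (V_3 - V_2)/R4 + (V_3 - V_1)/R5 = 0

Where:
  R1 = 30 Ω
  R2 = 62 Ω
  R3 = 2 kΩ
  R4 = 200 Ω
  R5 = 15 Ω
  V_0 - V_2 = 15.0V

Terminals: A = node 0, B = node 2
Nodal analysis, taking node 2 as the 0 V reference.
Source V1 fixes V_0 = 15 V.
KCL at each unknown node (sum of currents leaving = 0; resistances in Ω):
  Node 1: (V_1 - 15)/30 + (V_1 - 0)/62 + (V_1 - V_3)/15 = 0
  Node 3: (V_3 - 15)/2000 + (V_3 - 0)/200 + (V_3 - V_1)/15 = 0
Collecting terms (coefficients in siemens):
  0.1161·V_1 - 0.06667·V_3 = 0.5
  0.07217·V_3 - 0.06667·V_1 = 0.0075
Determinant D = (0.1161)(0.07217) - (-0.06667)(-0.06667) = 0.003936
V_1 = [(0.5)(0.07217) - (-0.06667)(0.0075)]/D = 9.294 V
V_3 = [(0.1161)(0.0075) - (0.5)(-0.06667)]/D = 8.69 V
Power in each resistor, P = (ΔV)²/R:
  P_R1 = (15 - 9.294)²/30 = 1.085 W
  P_R2 = (9.294 - 0)²/62 = 1.393 W
  P_R3 = (15 - 8.69)²/2000 = 0.01991 W
  P_R4 = (0 - 8.69)²/200 = 0.3776 W
  P_R5 = (9.294 - 8.69)²/15 = 0.02435 W
P_total = P_R1 + P_R2 + P_R3 + P_R4 + P_R5 = 2.9 W

Final answer: 2.9 W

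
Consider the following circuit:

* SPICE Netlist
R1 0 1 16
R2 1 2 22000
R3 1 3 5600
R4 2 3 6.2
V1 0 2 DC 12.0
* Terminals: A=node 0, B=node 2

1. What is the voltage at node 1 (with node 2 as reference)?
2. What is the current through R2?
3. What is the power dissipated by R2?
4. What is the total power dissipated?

Nodal analysis, taking node 2 as the 0 V reference.
Source V1 fixes V_0 = 12 V.
KCL at each unknown node (sum of currents leaving = 0; resistances in Ω):
  Node 1: (V_1 - 12)/16 + (V_1 - 0)/22000 + (V_1 - V_3)/5600 = 0
  Node 3: (V_3 - V_1)/5600 + (V_3 - 0)/6.2 = 0
Collecting terms (coefficients in siemens):
  0.06272·V_1 - 0.0001786·V_3 = 0.75
  0.1615·V_3 - 0.0001786·V_1 = 0
Determinant D = (0.06272)(0.1615) - (-0.0001786)(-0.0001786) = 0.01013
V_1 = [(0.75)(0.1615) - (-0.0001786)(0)]/D = 11.96 V
V_3 = [(0.06272)(0) - (0.75)(-0.0001786)]/D = 0.01322 V
Part 1:
  Read off the nodal solution: V_1 = 11.96 V
Part 2:
  I_R2 = (V_1 - V_2)/R2 = (11.96 - 0)/22000 = 0.0005435 A
  Magnitude: I_R2 = 0.0005435 A
Part 3:
  I_R2 = (V_1 - V_2)/R2 = (11.96 - 0)/22000 = 0.0005435 A
  P_R2 = I_R2² × R2 = (0.0005435)² × 22000 = 0.006499 W
Part 4:
  Power in each resistor, P = (ΔV)²/R:
    P_R1 = (12 - 11.96)²/16 = 0.0001146 W
    P_R2 = (11.96 - 0)²/22000 = 0.006499 W
    P_R3 = (11.96 - 0.01322)²/5600 = 0.02547 W
    P_R4 = (0 - 0.01322)²/6.2 = 0.0000282 W
  P_total = P_R1 + P_R2 + P_R3 + P_R4 = 0.03212 W

Final answers:
1. V_1 = 11.96 V
2. I_R2 = 0.0005435 A
3. P_R2 = 0.006499 W
4. P_total = 0.03212 W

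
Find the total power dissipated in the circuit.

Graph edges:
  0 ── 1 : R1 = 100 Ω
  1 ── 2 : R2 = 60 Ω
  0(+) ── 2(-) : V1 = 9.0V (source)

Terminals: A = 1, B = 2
Nodal analysis, taking node 2 as the 0 V reference.
Source V1 fixes V_0 = 9 V.
KCL at each unknown node (sum of currents leaving = 0; resistances in Ω):
  Node 1: (V_1 - 9)/100 + (V_1 - 0)/60 = 0
Collecting terms: 0.02667 × V_1 = 0.09  =>  V_1 = 3.375 V
Power in each resistor, P = (ΔV)²/R:
  P_R1 = (9 - 3.375)²/100 = 0.3164 W
  P_R2 = (3.375 - 0)²/60 = 0.1898 W
P_total = P_R1 + P_R2 = 0.5062 W

Final answer: 0.5062 W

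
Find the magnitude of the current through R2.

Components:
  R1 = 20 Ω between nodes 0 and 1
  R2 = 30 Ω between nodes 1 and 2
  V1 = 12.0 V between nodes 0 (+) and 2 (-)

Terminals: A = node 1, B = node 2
Nodal analysis, taking node 2 as the 0 V reference.
Source V1 fixes V_0 = 12 V.
KCL at each unknown node (sum of currents leaving = 0; resistances in Ω):
  Node 1: (V_1 - 12)/20 + (V_1 - 0)/30 = 0
Collecting terms: 0.08333 × V_1 = 0.6  =>  V_1 = 7.2 V
I_R2 = (V_1 - V_2)/R2 = (7.2 - 0)/30 = 0.24 A
|I_R2| = 0.24 A

Final answer: |I_R2| = 0.24 A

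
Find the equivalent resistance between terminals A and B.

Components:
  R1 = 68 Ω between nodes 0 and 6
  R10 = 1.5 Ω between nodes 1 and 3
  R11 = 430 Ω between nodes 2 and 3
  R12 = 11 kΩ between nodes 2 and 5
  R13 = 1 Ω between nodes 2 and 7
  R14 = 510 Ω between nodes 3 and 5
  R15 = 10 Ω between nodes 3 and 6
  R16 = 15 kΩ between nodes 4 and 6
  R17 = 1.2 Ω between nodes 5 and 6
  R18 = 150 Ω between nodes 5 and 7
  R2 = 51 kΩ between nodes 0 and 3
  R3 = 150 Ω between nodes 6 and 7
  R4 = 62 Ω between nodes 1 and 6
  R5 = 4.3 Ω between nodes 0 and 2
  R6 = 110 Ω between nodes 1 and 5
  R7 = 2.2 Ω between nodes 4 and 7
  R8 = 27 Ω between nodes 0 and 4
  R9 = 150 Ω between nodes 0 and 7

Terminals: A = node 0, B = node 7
The network is not a plain series/parallel combination. Inject a 1 A test current into terminal A (node 0) and return it from terminal B (node 7); then R_eq = V_A / (1 A).
Nodal analysis, taking node 7 as the 0 V reference.
Current source I_test pushes 1 A into node 0 and draws it out of node 7.
KCL at each unknown node (sum of currents leaving = 0; resistances in Ω):
  Node 0: (V_0 - V_6)/68 + (V_0 - V_3)/51000 + (V_0 - V_2)/4.3 + (V_0 - V_4)/27 + (V_0 - 0)/150 - 1 = 0
  Node 1: (V_1 - V_6)/62 + (V_1 - V_5)/110 + (V_1 - V_3)/1.5 = 0
  Node 2: (V_2 - V_0)/4.3 + (V_2 - V_3)/430 + (V_2 - V_5)/11000 + (V_2 - 0)/1 = 0
  Node 3: (V_3 - V_0)/51000 + (V_3 - V_1)/1.5 + (V_3 - V_2)/430 + (V_3 - V_5)/510 + (V_3 - V_6)/10 = 0
  Node 4: (V_4 - V_0)/27 + (V_4 - 0)/2.2 + (V_4 - V_6)/15000 = 0
  Node 5: (V_5 - V_1)/110 + (V_5 - V_2)/11000 + (V_5 - V_3)/510 + (V_5 - V_6)/1.2 + (V_5 - 0)/150 = 0
  Node 6: (V_6 - V_0)/68 + (V_6 - V_1)/62 + (V_6 - V_3)/10 + (V_6 - V_4)/15000 + (V_6 - V_5)/1.2 + (V_6 - 0)/150 = 0
Collecting terms (coefficients in siemens):
  0.291·V_0 - 0.2326·V_2 - 0.00001961·V_3 - 0.03704·V_4 - 0.01471·V_6 = 1
  0.6919·V_1 - 0.6667·V_3 - 0.009091·V_5 - 0.01613·V_6 = 0
  1.235·V_2 - 0.2326·V_0 - 0.002326·V_3 - 0.00009091·V_5 = 0
  0.771·V_3 - 0.00001961·V_0 - 0.6667·V_1 - 0.002326·V_2 - 0.001961·V_5 - 0.1·V_6 = 0
  0.4916·V_4 - 0.03704·V_0 - 0.00006667·V_6 = 0
  0.8511·V_5 - 0.009091·V_1 - 0.00009091·V_2 - 0.001961·V_3 - 0.8333·V_6 = 0
  0.9709·V_6 - 0.01471·V_0 - 0.01613·V_1 - 0.1·V_3 - 0.00006667·V_4 - 0.8333·V_5 = 0
Solving these 7 simultaneous equations (Gaussian elimination) gives:
  V_0 = 4.222 V, V_1 = 2.081 V, V_2 = 0.7992 V, V_3 = 2.081 V
  V_4 = 0.3184 V, V_5 = 2.088 V, V_6 = 2.105 V
R_eq = V_0 / 1 A = 4.222 Ω

Final answer: 4.222 Ω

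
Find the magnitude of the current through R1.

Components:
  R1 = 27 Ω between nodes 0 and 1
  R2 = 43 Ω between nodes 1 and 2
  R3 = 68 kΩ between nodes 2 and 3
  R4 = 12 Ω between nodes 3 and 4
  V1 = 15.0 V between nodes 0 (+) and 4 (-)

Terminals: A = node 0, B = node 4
Nodal analysis, taking node 4 as the 0 V reference.
Source V1 fixes V_0 = 15 V.
KCL at each unknown node (sum of currents leaving = 0; resistances in Ω):
  Node 1: (V_1 - 15)/27 + (V_1 - V_2)/43 = 0
  Node 2: (V_2 - V_1)/43 + (V_2 - V_3)/68000 = 0
  Node 3: (V_3 - V_2)/68000 + (V_3 - 0)/12 = 0
Collecting terms (coefficients in siemens):
  0.06029·V_1 - 0.02326·V_2 = 0.5556
  0.02327·V_2 - 0.02326·V_1 - 0.00001471·V_3 = 0
  0.08335·V_3 - 0.00001471·V_2 = 0
Solving these 3 simultaneous equations (Gaussian elimination) gives:
  V_1 = 14.99 V, V_2 = 14.98 V, V_3 = 0.002644 V
I_R1 = (V_0 - V_1)/R1 = (15 - 14.99)/27 = 0.0002203 A
|I_R1| = 0.0002203 A

Final answer: |I_R1| = 0.0002203 A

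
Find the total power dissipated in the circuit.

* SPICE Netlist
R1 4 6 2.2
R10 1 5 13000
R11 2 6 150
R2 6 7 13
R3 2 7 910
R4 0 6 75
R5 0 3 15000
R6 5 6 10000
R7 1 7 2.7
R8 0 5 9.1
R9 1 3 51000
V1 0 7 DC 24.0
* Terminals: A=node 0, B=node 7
Nodal analysis, taking node 7 as the 0 V reference.
Source V1 fixes V_0 = 24 V.
KCL at each unknown node (sum of currents leaving = 0; resistances in Ω):
  Node 1: (V_1 - 0)/2.7 + (V_1 - V_3)/51000 + (V_1 - V_5)/13000 = 0
  Node 2: (V_2 - 0)/910 + (V_2 - V_6)/150 = 0
  Node 3: (V_3 - 24)/15000 + (V_3 - V_1)/51000 = 0
  Node 4: (V_4 - V_6)/2.2 = 0
  Node 5: (V_5 - V_6)/10000 + (V_5 - 24)/9.1 + (V_5 - V_1)/13000 = 0
  Node 6: (V_6 - V_4)/2.2 + (V_6 - 0)/13 + (V_6 - 24)/75 + (V_6 - V_5)/10000 + (V_6 - V_2)/150 = 0
Collecting terms (coefficients in siemens):
  0.3705·V_1 - 0.00001961·V_3 - 0.00007692·V_5 = 0
  0.007766·V_2 - 0.006667·V_6 = 0
  0.00008627·V_3 - 0.00001961·V_1 = 0.0016
  0.4545·V_4 - 0.4545·V_6 = 0
  0.1101·V_5 - 0.00007692·V_1 - 0.0001·V_6 = 2.637
  0.5516·V_6 - 0.006667·V_2 - 0.4545·V_4 - 0.0001·V_5 = 0.32
Solving these 6 simultaneous equations (Gaussian elimination) gives:
  V_1 = 0.005958 V, V_2 = 3.031 V, V_3 = 18.55 V, V_4 = 3.531 V
  V_5 = 23.96 V, V_6 = 3.531 V
Power in each resistor, P = (ΔV)²/R:
  P_R1 = (3.531 - 3.531)²/2.2 = 0 W
  P_R2 = (3.531 - 0)²/13 = 0.9592 W
  P_R3 = (3.031 - 0)²/910 = 0.0101 W
  P_R4 = (24 - 3.531)²/75 = 5.586 W
  P_R5 = (24 - 18.55)²/15000 = 0.001982 W
  P_R6 = (23.96 - 3.531)²/10000 = 0.04175 W
  P_R7 = (0.005958 - 0)²/2.7 = 0.00001315 W
  P_R8 = (24 - 23.96)²/9.1 = 0.0001374 W
  P_R9 = (0.005958 - 18.55)²/51000 = 0.00674 W
  P_R10 = (0.005958 - 23.96)²/13000 = 0.04416 W
  P_R11 = (3.031 - 3.531)²/150 = 0.001665 W
P_total = P_R1 + P_R2 + P_R3 + P_R4 + P_R5 + P_R6 + P_R7 + P_R8 + P_R9 + P_R10 + P_R11 = 6.652 W

Final answer: 6.652 W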